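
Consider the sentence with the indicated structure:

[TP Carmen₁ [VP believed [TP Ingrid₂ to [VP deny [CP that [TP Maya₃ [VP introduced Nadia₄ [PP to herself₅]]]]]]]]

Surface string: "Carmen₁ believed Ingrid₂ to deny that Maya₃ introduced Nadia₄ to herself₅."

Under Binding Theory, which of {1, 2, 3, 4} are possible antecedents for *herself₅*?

*herself* is an anaphor, so Principle A applies: it must be bound in its binding domain.
Binding domain of *herself₅*: the embedded TP, whose subject is Maya₃.
*Carmen₁* c-commands the anaphor but is outside its binding domain → cannot satisfy Principle A.
*Ingrid₂* c-commands the anaphor but is outside its binding domain → cannot satisfy Principle A.
*Maya₃* c-commands the anaphor within its binding domain → licit binder.
*Nadia₄* c-commands the anaphor within its binding domain → licit binder.

{3, 4}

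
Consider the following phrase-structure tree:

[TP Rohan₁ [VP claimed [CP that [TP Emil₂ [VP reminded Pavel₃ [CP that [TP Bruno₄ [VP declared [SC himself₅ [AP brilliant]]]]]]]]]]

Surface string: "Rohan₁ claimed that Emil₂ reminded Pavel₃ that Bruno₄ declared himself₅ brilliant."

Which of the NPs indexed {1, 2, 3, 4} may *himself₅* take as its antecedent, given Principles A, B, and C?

{4}

*himself* is an anaphor, so Principle A applies: it must be bound in its binding domain.
Binding domain of *himself₅*: the embedded TP, whose subject is Bruno₄.
*Rohan₁* c-commands the anaphor but is outside its binding domain → cannot satisfy Principle A.
*Emil₂* c-commands the anaphor but is outside its binding domain → cannot satisfy Principle A.
*Pavel₃* c-commands the anaphor but is outside its binding domain → cannot satisfy Principle A.
*Bruno₄* c-commands the anaphor within its binding domain → licit binder.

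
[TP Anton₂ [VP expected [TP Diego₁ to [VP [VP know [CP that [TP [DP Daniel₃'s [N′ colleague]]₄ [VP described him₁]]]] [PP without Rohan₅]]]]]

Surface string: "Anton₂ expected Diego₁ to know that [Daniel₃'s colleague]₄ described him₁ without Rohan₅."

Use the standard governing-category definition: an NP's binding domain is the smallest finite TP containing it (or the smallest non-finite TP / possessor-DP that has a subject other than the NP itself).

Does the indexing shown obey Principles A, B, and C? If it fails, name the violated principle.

grammatical

The two coindexed NPs are *Diego₁* and *him₁*.
*him₁* is a pronoun; its binding domain is the embedded TP, whose subject is [Daniel₃'s colleague]₄. Within that domain it is c-commanded only by *[Daniel₃'s colleague]₄*, which carries a different index — the pronoun is free locally, so Principle B holds.
*Diego₁* is an R-expression; *him₁* does not c-command it, and no other NP shares its index, so Principle C is satisfied.
All principles are respected.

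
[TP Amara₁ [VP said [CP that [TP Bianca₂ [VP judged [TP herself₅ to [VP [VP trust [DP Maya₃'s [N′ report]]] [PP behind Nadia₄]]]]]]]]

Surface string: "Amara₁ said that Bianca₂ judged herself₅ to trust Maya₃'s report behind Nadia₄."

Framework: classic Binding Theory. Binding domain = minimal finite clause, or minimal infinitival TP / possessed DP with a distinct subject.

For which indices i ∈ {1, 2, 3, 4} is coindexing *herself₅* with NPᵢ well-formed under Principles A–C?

*herself* is an anaphor, so Principle A applies: it must be bound in its binding domain.
Binding domain of *herself₅*: the embedded TP, whose subject is Bianca₂.
*Amara₁* c-commands the anaphor but is outside its binding domain → cannot satisfy Principle A.
*Bianca₂* c-commands the anaphor within its binding domain → licit binder.
*Maya₃* does not c-command the anaphor → cannot bind it.
*Nadia₄* does not c-command the anaphor → cannot bind it.

{2}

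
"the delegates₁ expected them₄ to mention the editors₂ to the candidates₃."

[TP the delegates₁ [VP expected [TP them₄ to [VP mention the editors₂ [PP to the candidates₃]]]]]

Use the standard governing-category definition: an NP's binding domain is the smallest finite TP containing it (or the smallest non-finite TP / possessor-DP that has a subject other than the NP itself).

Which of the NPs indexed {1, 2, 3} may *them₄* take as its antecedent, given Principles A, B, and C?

*them* is a pronoun, so Principle B applies: it must be free in its binding domain.
Binding domain of *them₄*: the matrix TP, whose subject is the delegates₁.
*the delegates₁* c-commands the pronoun within its binding domain → coindexation would violate Principle B.
*the editors₂*: the pronoun c-commands this R-expression → coindexation would violate Principle C on *the editors₂*.
*the candidates₃*: the pronoun c-commands this R-expression → coindexation would violate Principle C on *the candidates₃*.

none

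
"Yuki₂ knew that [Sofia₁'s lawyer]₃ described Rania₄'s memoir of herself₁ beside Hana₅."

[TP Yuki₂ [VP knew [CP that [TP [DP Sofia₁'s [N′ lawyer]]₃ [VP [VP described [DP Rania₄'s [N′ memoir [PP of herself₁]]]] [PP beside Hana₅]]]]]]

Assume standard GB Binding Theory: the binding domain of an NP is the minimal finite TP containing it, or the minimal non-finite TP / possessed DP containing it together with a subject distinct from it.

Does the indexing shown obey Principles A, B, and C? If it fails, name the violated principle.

The two coindexed NPs are *Sofia₁* and *herself₁*.
*herself₁* is an anaphor. Principle A requires it to be bound within its binding domain — the possessed DP, whose subject is Rania₄.
Within that domain it is c-commanded by *Rania₄*, which does not share its index.
*Sofia₁* does not c-command the anaphor at all.
The anaphor is unbound in its domain → Principle A violation.

Principle A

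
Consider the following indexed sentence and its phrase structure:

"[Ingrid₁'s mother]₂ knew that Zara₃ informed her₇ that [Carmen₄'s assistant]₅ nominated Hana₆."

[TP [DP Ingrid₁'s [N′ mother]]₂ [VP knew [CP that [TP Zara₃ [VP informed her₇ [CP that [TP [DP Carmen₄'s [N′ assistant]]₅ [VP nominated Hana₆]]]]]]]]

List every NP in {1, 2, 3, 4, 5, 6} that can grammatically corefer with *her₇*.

*her* is a pronoun, so Principle B applies: it must be free in its binding domain.
Binding domain of *her₇*: the embedded TP, whose subject is Zara₃.
*Ingrid₁* and the pronoun do not c-command one another → neither Principle B nor Principle C is at stake; coindexation permitted.
*[Ingrid₁'s mother]₂* c-commands the pronoun but from outside its binding domain, and is not c-commanded by it → coindexation permitted.
*Zara₃* c-commands the pronoun within its binding domain → coindexation would violate Principle B.
*Carmen₄*: the pronoun c-commands this R-expression → coindexation would violate Principle C on *Carmen₄*.
*[Carmen₄'s assistant]₅*: the pronoun c-commands this R-expression → coindexation would violate Principle C on *[Carmen₄'s assistant]₅*.
*Hana₆*: the pronoun c-commands this R-expression → coindexation would violate Principle C on *Hana₆*.

{1, 2}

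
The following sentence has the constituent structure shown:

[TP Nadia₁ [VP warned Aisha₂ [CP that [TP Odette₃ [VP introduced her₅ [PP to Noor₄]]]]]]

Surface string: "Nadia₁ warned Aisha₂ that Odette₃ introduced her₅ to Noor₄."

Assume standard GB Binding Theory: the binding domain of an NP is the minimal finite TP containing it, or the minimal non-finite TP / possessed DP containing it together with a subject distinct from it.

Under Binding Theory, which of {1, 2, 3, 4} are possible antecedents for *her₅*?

{1, 2}

*her* is a pronoun, so Principle B applies: it must be free in its binding domain.
Binding domain of *her₅*: the embedded TP, whose subject is Odette₃.
*Nadia₁* c-commands the pronoun but from outside its binding domain, and is not c-commanded by it → coindexation permitted.
*Aisha₂* c-commands the pronoun but from outside its binding domain, and is not c-commanded by it → coindexation permitted.
*Odette₃* c-commands the pronoun within its binding domain → coindexation would violate Principle B.
*Noor₄*: the pronoun c-commands this R-expression → coindexation would violate Principle C on *Noor₄*.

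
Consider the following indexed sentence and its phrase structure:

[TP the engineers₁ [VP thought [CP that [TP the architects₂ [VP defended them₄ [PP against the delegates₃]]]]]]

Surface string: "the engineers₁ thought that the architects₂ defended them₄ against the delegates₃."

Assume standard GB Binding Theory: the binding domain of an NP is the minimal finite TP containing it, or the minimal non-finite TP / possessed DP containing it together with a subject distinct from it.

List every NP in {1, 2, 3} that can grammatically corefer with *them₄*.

*them* is a pronoun, so Principle B applies: it must be free in its binding domain.
Binding domain of *them₄*: the embedded TP, whose subject is the architects₂.
*the engineers₁* c-commands the pronoun but from outside its binding domain, and is not c-commanded by it → coindexation permitted.
*the architects₂* c-commands the pronoun within its binding domain → coindexation would violate Principle B.
*the delegates₃*: the pronoun c-commands this R-expression → coindexation would violate Principle C on *the delegates₃*.

{1}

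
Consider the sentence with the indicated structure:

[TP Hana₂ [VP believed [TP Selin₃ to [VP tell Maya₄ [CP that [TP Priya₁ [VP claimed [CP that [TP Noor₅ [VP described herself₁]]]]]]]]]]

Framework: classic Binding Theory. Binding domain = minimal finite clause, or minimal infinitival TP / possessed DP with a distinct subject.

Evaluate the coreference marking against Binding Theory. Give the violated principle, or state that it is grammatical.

The two coindexed NPs are *Priya₁* and *herself₁*.
*herself₁* is an anaphor. Principle A requires it to be bound within its binding domain — the embedded TP, whose subject is Noor₅.
Within that domain it is c-commanded by *Noor₅*, which does not share its index.
*Priya₁* does c-command the anaphor, but from outside its binding domain.
The anaphor is unbound in its domain → Principle A violation.

Principle A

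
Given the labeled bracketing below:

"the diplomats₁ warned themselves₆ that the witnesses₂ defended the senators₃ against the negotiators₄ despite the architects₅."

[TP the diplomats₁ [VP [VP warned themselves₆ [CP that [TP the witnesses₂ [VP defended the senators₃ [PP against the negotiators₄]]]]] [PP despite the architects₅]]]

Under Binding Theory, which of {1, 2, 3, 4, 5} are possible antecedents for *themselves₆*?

*themselves* is an anaphor, so Principle A applies: it must be bound in its binding domain.
Binding domain of *themselves₆*: the matrix TP, whose subject is the diplomats₁.
*the diplomats₁* c-commands the anaphor within its binding domain → licit binder.
*the witnesses₂* does not c-command the anaphor → cannot bind it.
*the senators₃* does not c-command the anaphor → cannot bind it.
*the negotiators₄* does not c-command the anaphor → cannot bind it.
*the architects₅* does not c-command the anaphor → cannot bind it.

{1}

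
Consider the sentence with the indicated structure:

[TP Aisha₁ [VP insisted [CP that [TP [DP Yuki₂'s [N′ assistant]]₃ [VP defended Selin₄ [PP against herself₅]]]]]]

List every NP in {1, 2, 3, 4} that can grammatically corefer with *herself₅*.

*herself* is an anaphor, so Principle A applies: it must be bound in its binding domain.
Binding domain of *herself₅*: the embedded TP, whose subject is [Yuki₂'s assistant]₃.
*Aisha₁* c-commands the anaphor but is outside its binding domain → cannot satisfy Principle A.
*Yuki₂* does not c-command the anaphor → cannot bind it.
*[Yuki₂'s assistant]₃* c-commands the anaphor within its binding domain → licit binder.
*Selin₄* c-commands the anaphor within its binding domain → licit binder.

{3, 4}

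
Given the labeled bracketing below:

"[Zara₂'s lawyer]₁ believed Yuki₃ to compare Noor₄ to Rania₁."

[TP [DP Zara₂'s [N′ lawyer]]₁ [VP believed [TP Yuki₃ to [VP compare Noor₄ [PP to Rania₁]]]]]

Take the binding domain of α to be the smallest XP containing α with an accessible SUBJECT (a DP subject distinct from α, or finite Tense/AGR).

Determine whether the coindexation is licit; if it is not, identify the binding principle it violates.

Principle C

The two coindexed NPs are *[Zara₂'s lawyer]₁* and *Rania₁*.
*Rania₁* is an R-expression. Principle C requires it to be free everywhere.
*[Zara₂'s lawyer]₁* c-commands it and carries the same index.
The R-expression is bound → Principle C violation.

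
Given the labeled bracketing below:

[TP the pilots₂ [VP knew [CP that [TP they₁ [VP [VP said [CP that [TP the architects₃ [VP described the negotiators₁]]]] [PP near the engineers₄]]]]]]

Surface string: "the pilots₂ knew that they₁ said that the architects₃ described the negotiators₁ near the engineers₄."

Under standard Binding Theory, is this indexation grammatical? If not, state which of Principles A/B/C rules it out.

The two coindexed NPs are *they₁* and *the negotiators₁*.
*the negotiators₁* is an R-expression. Principle C requires it to be free everywhere.
*they₁* c-commands it and carries the same index.
The R-expression is bound → Principle C violation.

Principle C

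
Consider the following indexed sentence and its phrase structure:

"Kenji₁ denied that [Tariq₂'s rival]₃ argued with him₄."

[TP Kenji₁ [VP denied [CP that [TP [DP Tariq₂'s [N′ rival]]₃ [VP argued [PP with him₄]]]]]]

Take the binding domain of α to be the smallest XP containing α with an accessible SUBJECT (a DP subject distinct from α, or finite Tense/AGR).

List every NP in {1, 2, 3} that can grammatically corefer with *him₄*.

{1, 2}

*him* is a pronoun, so Principle B applies: it must be free in its binding domain.
Binding domain of *him₄*: the embedded TP, whose subject is [Tariq₂'s rival]₃.
*Kenji₁* c-commands the pronoun but from outside its binding domain, and is not c-commanded by it → coindexation permitted.
*Tariq₂* and the pronoun do not c-command one another → neither Principle B nor Principle C is at stake; coindexation permitted.
*[Tariq₂'s rival]₃* c-commands the pronoun within its binding domain → coindexation would violate Principle B.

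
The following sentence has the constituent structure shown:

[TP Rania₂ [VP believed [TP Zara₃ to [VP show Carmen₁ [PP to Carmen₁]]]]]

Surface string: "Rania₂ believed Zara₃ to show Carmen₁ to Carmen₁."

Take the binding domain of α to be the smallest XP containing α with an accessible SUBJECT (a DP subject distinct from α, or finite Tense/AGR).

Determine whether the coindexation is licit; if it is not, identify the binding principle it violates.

The two coindexed NPs are *Carmen₁* (the higher occurrence) and *Carmen₁* (the lower occurrence).
*Carmen₁* (the lower occurrence) is an R-expression. Principle C requires it to be free everywhere.
*Carmen₁* (the higher occurrence) c-commands it and carries the same index.
The R-expression is bound → Principle C violation.

Principle C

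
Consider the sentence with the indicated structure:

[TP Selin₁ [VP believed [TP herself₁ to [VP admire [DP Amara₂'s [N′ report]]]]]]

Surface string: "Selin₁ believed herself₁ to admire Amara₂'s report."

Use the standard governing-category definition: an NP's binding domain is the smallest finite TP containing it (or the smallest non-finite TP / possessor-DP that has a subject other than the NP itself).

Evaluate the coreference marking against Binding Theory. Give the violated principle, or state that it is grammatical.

The two coindexed NPs are *Selin₁* and *herself₁*.
*herself₁* is an anaphor; its binding domain is the matrix TP, whose subject is Selin₁. *Selin₁* c-commands it within that domain and shares its index, so Principle A is satisfied.
*Selin₁* is an R-expression; *herself₁* does not c-command it, and no other NP shares its index, so Principle C is satisfied.
All principles are respected.

grammatical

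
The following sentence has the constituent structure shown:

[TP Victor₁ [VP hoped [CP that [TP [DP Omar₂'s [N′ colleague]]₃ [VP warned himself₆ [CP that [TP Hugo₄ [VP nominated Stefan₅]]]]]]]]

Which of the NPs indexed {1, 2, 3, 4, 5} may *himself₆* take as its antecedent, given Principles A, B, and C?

{3}

*himself* is an anaphor, so Principle A applies: it must be bound in its binding domain.
Binding domain of *himself₆*: the embedded TP, whose subject is [Omar₂'s colleague]₃.
*Victor₁* c-commands the anaphor but is outside its binding domain → cannot satisfy Principle A.
*Omar₂* does not c-command the anaphor → cannot bind it.
*[Omar₂'s colleague]₃* c-commands the anaphor within its binding domain → licit binder.
*Hugo₄* does not c-command the anaphor → cannot bind it.
*Stefan₅* does not c-command the anaphor → cannot bind it.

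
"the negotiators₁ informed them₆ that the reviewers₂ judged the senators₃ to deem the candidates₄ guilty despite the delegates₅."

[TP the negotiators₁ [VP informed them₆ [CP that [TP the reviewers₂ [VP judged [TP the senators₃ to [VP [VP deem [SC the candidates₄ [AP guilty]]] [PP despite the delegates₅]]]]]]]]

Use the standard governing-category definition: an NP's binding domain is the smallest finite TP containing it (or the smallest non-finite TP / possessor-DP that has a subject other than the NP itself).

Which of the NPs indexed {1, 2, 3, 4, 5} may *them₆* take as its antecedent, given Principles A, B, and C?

none

*them* is a pronoun, so Principle B applies: it must be free in its binding domain.
Binding domain of *them₆*: the matrix TP, whose subject is the negotiators₁.
*the negotiators₁* c-commands the pronoun within its binding domain → coindexation would violate Principle B.
*the reviewers₂*: the pronoun c-commands this R-expression → coindexation would violate Principle C on *the reviewers₂*.
*the senators₃*: the pronoun c-commands this R-expression → coindexation would violate Principle C on *the senators₃*.
*the candidates₄*: the pronoun c-commands this R-expression → coindexation would violate Principle C on *the candidates₄*.
*the delegates₅*: the pronoun c-commands this R-expression → coindexation would violate Principle C on *the delegates₅*.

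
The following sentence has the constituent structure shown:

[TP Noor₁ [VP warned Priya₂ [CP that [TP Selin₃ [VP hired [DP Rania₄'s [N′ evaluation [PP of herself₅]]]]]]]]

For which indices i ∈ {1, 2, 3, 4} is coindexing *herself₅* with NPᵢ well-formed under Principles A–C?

*herself* is an anaphor, so Principle A applies: it must be bound in its binding domain.
Binding domain of *herself₅*: the possessed DP, whose subject is Rania₄.
*Noor₁* c-commands the anaphor but is outside its binding domain → cannot satisfy Principle A.
*Priya₂* c-commands the anaphor but is outside its binding domain → cannot satisfy Principle A.
*Selin₃* c-commands the anaphor but is outside its binding domain → cannot satisfy Principle A.
*Rania₄* c-commands the anaphor within its binding domain → licit binder.

{4}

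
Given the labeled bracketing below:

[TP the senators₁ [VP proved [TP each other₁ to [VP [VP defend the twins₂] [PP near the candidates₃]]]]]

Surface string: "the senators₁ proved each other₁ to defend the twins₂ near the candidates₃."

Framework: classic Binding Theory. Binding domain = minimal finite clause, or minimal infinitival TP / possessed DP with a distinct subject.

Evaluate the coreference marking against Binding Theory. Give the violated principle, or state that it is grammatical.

The two coindexed NPs are *the senators₁* and *each other₁*.
*each other₁* is an anaphor; its binding domain is the matrix TP, whose subject is the senators₁. *the senators₁* c-commands it within that domain and shares its index, so Principle A is satisfied.
*the senators₁* is an R-expression; *each other₁* does not c-command it, and no other NP shares its index, so Principle C is satisfied.
All principles are respected.

grammatical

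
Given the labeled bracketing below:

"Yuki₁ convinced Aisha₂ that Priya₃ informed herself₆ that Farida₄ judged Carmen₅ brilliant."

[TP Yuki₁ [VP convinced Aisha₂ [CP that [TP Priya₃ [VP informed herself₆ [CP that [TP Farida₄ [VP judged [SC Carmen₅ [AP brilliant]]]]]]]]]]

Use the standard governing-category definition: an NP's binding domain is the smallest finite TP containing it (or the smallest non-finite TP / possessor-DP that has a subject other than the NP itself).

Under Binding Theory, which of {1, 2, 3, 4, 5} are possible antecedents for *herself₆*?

*herself* is an anaphor, so Principle A applies: it must be bound in its binding domain.
Binding domain of *herself₆*: the embedded TP, whose subject is Priya₃.
*Yuki₁* c-commands the anaphor but is outside its binding domain → cannot satisfy Principle A.
*Aisha₂* c-commands the anaphor but is outside its binding domain → cannot satisfy Principle A.
*Priya₃* c-commands the anaphor within its binding domain → licit binder.
*Farida₄* does not c-command the anaphor → cannot bind it.
*Carmen₅* does not c-command the anaphor → cannot bind it.

{3}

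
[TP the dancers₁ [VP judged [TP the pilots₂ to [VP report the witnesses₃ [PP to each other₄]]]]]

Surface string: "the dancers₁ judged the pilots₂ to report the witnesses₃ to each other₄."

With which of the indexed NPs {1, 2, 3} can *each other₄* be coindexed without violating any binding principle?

*each other* is an anaphor, so Principle A applies: it must be bound in its binding domain.
Binding domain of *each other₄*: the embedded TP, whose subject is the pilots₂.
*the dancers₁* c-commands the anaphor but is outside its binding domain → cannot satisfy Principle A.
*the pilots₂* c-commands the anaphor within its binding domain → licit binder.
*the witnesses₃* c-commands the anaphor within its binding domain → licit binder.

{2, 3}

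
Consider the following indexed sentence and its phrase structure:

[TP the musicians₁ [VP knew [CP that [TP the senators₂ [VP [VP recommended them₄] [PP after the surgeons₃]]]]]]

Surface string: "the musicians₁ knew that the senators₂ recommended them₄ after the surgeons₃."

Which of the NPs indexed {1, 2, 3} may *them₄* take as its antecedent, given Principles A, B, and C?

*them* is a pronoun, so Principle B applies: it must be free in its binding domain.
Binding domain of *them₄*: the embedded TP, whose subject is the senators₂.
*the musicians₁* c-commands the pronoun but from outside its binding domain, and is not c-commanded by it → coindexation permitted.
*the senators₂* c-commands the pronoun within its binding domain → coindexation would violate Principle B.
*the surgeons₃* and the pronoun do not c-command one another → neither Principle B nor Principle C is at stake; coindexation permitted.

{1, 3}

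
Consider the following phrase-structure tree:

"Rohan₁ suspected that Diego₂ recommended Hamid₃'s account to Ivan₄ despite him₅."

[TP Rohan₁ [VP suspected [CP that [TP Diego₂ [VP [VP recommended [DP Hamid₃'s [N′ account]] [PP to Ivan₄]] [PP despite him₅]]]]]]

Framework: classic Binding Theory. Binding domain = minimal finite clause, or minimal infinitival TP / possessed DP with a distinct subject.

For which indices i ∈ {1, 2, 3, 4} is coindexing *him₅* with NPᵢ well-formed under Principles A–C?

{1, 3, 4}

*him* is a pronoun, so Principle B applies: it must be free in its binding domain.
Binding domain of *him₅*: the embedded TP, whose subject is Diego₂.
*Rohan₁* c-commands the pronoun but from outside its binding domain, and is not c-commanded by it → coindexation permitted.
*Diego₂* c-commands the pronoun within its binding domain → coindexation would violate Principle B.
*Hamid₃* and the pronoun do not c-command one another → neither Principle B nor Principle C is at stake; coindexation permitted.
*Ivan₄* and the pronoun do not c-command one another → neither Principle B nor Principle C is at stake; coindexation permitted.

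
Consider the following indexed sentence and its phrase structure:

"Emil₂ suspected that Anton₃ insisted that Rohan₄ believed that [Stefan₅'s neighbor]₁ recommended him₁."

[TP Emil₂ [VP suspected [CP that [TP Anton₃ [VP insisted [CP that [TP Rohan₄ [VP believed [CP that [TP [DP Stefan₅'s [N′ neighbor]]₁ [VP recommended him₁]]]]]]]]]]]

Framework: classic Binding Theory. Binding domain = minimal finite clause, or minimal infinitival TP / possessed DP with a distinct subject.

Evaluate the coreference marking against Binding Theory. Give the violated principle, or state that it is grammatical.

The two coindexed NPs are *[Stefan₅'s neighbor]₁* and *him₁*.
*him₁* is a pronoun. Its binding domain is the embedded TP, whose subject is [Stefan₅'s neighbor]₁.
*[Stefan₅'s neighbor]₁* c-commands it within that domain and carries the same index.
The pronoun is locally bound → Principle B violation.

Principle B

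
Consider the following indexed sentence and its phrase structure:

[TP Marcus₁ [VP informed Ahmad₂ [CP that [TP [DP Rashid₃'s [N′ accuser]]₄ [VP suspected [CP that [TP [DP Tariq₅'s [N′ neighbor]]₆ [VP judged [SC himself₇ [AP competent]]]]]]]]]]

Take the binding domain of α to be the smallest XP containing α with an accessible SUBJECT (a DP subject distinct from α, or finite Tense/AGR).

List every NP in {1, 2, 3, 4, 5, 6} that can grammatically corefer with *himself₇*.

*himself* is an anaphor, so Principle A applies: it must be bound in its binding domain.
Binding domain of *himself₇*: the embedded TP, whose subject is [Tariq₅'s neighbor]₆.
*Marcus₁* c-commands the anaphor but is outside its binding domain → cannot satisfy Principle A.
*Ahmad₂* c-commands the anaphor but is outside its binding domain → cannot satisfy Principle A.
*Rashid₃* does not c-command the anaphor → cannot bind it.
*[Rashid₃'s accuser]₄* c-commands the anaphor but is outside its binding domain → cannot satisfy Principle A.
*Tariq₅* does not c-command the anaphor → cannot bind it.
*[Tariq₅'s neighbor]₆* c-commands the anaphor within its binding domain → licit binder.

{6}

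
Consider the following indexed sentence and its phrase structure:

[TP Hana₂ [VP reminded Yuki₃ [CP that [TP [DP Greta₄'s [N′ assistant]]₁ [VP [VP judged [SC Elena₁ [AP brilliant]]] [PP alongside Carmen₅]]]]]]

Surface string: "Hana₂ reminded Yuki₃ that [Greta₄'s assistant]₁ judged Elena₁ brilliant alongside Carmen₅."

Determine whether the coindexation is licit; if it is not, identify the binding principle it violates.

The two coindexed NPs are *[Greta₄'s assistant]₁* and *Elena₁*.
*Elena₁* is an R-expression. Principle C requires it to be free everywhere.
*[Greta₄'s assistant]₁* c-commands it and carries the same index.
The R-expression is bound → Principle C violation.

Principle C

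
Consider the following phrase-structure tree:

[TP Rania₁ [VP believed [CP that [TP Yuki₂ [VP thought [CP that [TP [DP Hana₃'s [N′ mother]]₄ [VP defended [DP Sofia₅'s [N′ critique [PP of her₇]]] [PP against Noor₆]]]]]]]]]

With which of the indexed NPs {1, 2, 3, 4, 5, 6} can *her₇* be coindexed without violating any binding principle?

*her* is a pronoun, so Principle B applies: it must be free in its binding domain.
Binding domain of *her₇*: the possessed DP, whose subject is Sofia₅.
*Rania₁* c-commands the pronoun but from outside its binding domain, and is not c-commanded by it → coindexation permitted.
*Yuki₂* c-commands the pronoun but from outside its binding domain, and is not c-commanded by it → coindexation permitted.
*Hana₃* and the pronoun do not c-command one another → neither Principle B nor Principle C is at stake; coindexation permitted.
*[Hana₃'s mother]₄* c-commands the pronoun but from outside its binding domain, and is not c-commanded by it → coindexation permitted.
*Sofia₅* c-commands the pronoun within its binding domain → coindexation would violate Principle B.
*Noor₆* and the pronoun do not c-command one another → neither Principle B nor Principle C is at stake; coindexation permitted.

{1, 2, 3, 4, 6}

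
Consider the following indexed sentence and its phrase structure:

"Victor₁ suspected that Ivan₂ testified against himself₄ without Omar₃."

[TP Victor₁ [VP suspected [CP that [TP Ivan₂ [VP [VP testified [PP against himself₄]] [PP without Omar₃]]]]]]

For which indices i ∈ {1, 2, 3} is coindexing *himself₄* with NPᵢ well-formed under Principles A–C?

*himself* is an anaphor, so Principle A applies: it must be bound in its binding domain.
Binding domain of *himself₄*: the embedded TP, whose subject is Ivan₂.
*Victor₁* c-commands the anaphor but is outside its binding domain → cannot satisfy Principle A.
*Ivan₂* c-commands the anaphor within its binding domain → licit binder.
*Omar₃* does not c-command the anaphor → cannot bind it.

{2}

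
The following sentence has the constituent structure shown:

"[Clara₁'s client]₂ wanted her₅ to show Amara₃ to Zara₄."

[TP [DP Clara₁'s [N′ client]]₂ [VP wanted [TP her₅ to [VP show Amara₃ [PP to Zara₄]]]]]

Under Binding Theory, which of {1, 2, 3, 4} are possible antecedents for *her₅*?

{1}

*her* is a pronoun, so Principle B applies: it must be free in its binding domain.
Binding domain of *her₅*: the matrix TP, whose subject is [Clara₁'s client]₂.
*Clara₁* and the pronoun do not c-command one another → neither Principle B nor Principle C is at stake; coindexation permitted.
*[Clara₁'s client]₂* c-commands the pronoun within its binding domain → coindexation would violate Principle B.
*Amara₃*: the pronoun c-commands this R-expression → coindexation would violate Principle C on *Amara₃*.
*Zara₄*: the pronoun c-commands this R-expression → coindexation would violate Principle C on *Zara₄*.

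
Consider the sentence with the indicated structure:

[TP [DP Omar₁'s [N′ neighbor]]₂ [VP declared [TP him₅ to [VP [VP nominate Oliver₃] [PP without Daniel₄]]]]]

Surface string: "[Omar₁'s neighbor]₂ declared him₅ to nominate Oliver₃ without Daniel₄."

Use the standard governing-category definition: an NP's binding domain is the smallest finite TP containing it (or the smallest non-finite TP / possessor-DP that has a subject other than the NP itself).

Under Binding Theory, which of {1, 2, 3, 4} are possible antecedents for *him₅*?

{1}

*him* is a pronoun, so Principle B applies: it must be free in its binding domain.
Binding domain of *him₅*: the matrix TP, whose subject is [Omar₁'s neighbor]₂.
*Omar₁* and the pronoun do not c-command one another → neither Principle B nor Principle C is at stake; coindexation permitted.
*[Omar₁'s neighbor]₂* c-commands the pronoun within its binding domain → coindexation would violate Principle B.
*Oliver₃*: the pronoun c-commands this R-expression → coindexation would violate Principle C on *Oliver₃*.
*Daniel₄*: the pronoun c-commands this R-expression → coindexation would violate Principle C on *Daniel₄*.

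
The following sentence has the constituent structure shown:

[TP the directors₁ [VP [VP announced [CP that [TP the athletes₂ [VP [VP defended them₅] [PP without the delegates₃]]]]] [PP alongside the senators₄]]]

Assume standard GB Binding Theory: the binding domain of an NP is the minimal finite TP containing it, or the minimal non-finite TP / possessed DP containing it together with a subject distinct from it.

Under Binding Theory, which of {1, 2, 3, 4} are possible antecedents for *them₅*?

*them* is a pronoun, so Principle B applies: it must be free in its binding domain.
Binding domain of *them₅*: the embedded TP, whose subject is the athletes₂.
*the directors₁* c-commands the pronoun but from outside its binding domain, and is not c-commanded by it → coindexation permitted.
*the athletes₂* c-commands the pronoun within its binding domain → coindexation would violate Principle B.
*the delegates₃* and the pronoun do not c-command one another → neither Principle B nor Principle C is at stake; coindexation permitted.
*the senators₄* and the pronoun do not c-command one another → neither Principle B nor Principle C is at stake; coindexation permitted.

{1, 3, 4}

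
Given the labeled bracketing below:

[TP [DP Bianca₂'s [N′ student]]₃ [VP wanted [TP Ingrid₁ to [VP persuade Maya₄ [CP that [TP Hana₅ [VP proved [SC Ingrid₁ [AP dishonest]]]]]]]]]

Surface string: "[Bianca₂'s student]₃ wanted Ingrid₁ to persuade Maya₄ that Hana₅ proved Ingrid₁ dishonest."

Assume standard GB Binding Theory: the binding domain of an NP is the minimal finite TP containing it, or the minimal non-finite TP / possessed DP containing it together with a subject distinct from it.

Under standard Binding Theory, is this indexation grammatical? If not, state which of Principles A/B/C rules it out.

Principle C

The two coindexed NPs are *Ingrid₁* (the higher occurrence) and *Ingrid₁* (the lower occurrence).
*Ingrid₁* (the lower occurrence) is an R-expression. Principle C requires it to be free everywhere.
*Ingrid₁* (the higher occurrence) c-commands it and carries the same index.
The R-expression is bound → Principle C violation.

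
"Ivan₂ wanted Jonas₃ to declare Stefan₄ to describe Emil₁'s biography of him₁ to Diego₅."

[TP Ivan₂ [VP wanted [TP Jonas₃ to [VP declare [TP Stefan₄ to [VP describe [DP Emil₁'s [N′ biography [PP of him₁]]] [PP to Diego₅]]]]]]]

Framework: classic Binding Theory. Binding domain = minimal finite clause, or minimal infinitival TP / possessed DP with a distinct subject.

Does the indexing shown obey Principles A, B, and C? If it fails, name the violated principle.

Principle B

The two coindexed NPs are *Emil₁* and *him₁*.
*him₁* is a pronoun. Its binding domain is the possessed DP, whose subject is Emil₁.
*Emil₁* c-commands it within that domain and carries the same index.
The pronoun is locally bound → Principle B violation.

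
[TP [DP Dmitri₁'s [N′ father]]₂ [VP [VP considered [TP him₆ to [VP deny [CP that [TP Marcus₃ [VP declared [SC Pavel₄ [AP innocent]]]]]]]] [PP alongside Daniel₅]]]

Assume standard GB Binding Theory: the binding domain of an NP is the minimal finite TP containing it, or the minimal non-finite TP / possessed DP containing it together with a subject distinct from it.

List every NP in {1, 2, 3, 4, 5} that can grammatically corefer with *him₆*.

*him* is a pronoun, so Principle B applies: it must be free in its binding domain.
Binding domain of *him₆*: the matrix TP, whose subject is [Dmitri₁'s father]₂.
*Dmitri₁* and the pronoun do not c-command one another → neither Principle B nor Principle C is at stake; coindexation permitted.
*[Dmitri₁'s father]₂* c-commands the pronoun within its binding domain → coindexation would violate Principle B.
*Marcus₃*: the pronoun c-commands this R-expression → coindexation would violate Principle C on *Marcus₃*.
*Pavel₄*: the pronoun c-commands this R-expression → coindexation would violate Principle C on *Pavel₄*.
*Daniel₅* and the pronoun do not c-command one another → neither Principle B nor Principle C is at stake; coindexation permitted.

{1, 5}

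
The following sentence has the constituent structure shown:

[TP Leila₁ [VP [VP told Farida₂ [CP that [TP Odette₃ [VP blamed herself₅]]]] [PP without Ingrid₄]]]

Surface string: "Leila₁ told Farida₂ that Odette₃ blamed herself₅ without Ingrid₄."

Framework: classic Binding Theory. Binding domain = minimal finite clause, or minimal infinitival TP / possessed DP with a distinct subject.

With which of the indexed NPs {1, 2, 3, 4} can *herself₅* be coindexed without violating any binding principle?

{3}

*herself* is an anaphor, so Principle A applies: it must be bound in its binding domain.
Binding domain of *herself₅*: the embedded TP, whose subject is Odette₃.
*Leila₁* c-commands the anaphor but is outside its binding domain → cannot satisfy Principle A.
*Farida₂* c-commands the anaphor but is outside its binding domain → cannot satisfy Principle A.
*Odette₃* c-commands the anaphor within its binding domain → licit binder.
*Ingrid₄* does not c-command the anaphor → cannot bind it.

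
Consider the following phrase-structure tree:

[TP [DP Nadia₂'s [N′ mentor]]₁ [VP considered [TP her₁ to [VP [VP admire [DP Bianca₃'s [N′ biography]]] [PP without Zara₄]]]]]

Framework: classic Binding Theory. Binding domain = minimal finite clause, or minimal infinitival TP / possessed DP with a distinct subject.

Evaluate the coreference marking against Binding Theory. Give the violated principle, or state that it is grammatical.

The two coindexed NPs are *[Nadia₂'s mentor]₁* and *her₁*.
*her₁* is a pronoun. Its binding domain is the matrix TP, whose subject is [Nadia₂'s mentor]₁.
*[Nadia₂'s mentor]₁* c-commands it within that domain and carries the same index.
The pronoun is locally bound → Principle B violation.

Principle B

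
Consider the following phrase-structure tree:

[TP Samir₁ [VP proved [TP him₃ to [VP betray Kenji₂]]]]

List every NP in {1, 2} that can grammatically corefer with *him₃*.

none

*him* is a pronoun, so Principle B applies: it must be free in its binding domain.
Binding domain of *him₃*: the matrix TP, whose subject is Samir₁.
*Samir₁* c-commands the pronoun within its binding domain → coindexation would violate Principle B.
*Kenji₂*: the pronoun c-commands this R-expression → coindexation would violate Principle C on *Kenji₂*.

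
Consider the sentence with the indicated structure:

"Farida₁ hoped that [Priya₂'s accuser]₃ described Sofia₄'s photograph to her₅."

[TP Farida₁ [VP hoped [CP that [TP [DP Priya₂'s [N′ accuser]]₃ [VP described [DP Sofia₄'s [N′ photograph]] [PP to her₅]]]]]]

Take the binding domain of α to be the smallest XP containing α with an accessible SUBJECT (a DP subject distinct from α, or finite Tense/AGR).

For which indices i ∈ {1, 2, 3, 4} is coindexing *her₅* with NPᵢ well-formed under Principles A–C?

{1, 2, 4}

*her* is a pronoun, so Principle B applies: it must be free in its binding domain.
Binding domain of *her₅*: the embedded TP, whose subject is [Priya₂'s accuser]₃.
*Farida₁* c-commands the pronoun but from outside its binding domain, and is not c-commanded by it → coindexation permitted.
*Priya₂* and the pronoun do not c-command one another → neither Principle B nor Principle C is at stake; coindexation permitted.
*[Priya₂'s accuser]₃* c-commands the pronoun within its binding domain → coindexation would violate Principle B.
*Sofia₄* and the pronoun do not c-command one another → neither Principle B nor Principle C is at stake; coindexation permitted.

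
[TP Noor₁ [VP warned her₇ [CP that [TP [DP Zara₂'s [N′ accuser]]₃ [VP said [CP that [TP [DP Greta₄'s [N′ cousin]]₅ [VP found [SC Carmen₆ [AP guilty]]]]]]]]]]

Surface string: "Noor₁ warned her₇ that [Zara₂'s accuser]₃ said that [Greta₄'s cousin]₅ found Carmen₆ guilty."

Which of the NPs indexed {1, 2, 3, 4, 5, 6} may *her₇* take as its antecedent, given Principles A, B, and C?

*her* is a pronoun, so Principle B applies: it must be free in its binding domain.
Binding domain of *her₇*: the matrix TP, whose subject is Noor₁.
*Noor₁* c-commands the pronoun within its binding domain → coindexation would violate Principle B.
*Zara₂*: the pronoun c-commands this R-expression → coindexation would violate Principle C on *Zara₂*.
*[Zara₂'s accuser]₃*: the pronoun c-commands this R-expression → coindexation would violate Principle C on *[Zara₂'s accuser]₃*.
*Greta₄*: the pronoun c-commands this R-expression → coindexation would violate Principle C on *Greta₄*.
*[Greta₄'s cousin]₅*: the pronoun c-commands this R-expression → coindexation would violate Principle C on *[Greta₄'s cousin]₅*.
*Carmen₆*: the pronoun c-commands this R-expression → coindexation would violate Principle C on *Carmen₆*.

none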